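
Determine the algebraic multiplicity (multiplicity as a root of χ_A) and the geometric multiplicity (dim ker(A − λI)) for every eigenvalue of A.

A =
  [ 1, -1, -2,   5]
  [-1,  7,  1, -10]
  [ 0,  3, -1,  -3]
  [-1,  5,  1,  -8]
λ = -1: alg = 3, geom = 2; λ = 2: alg = 1, geom = 1

Step 1 — factor the characteristic polynomial to read off the algebraic multiplicities:
  χ_A(x) = (x - 2)*(x + 1)^3

Step 2 — compute geometric multiplicities via the rank-nullity identity g(λ) = n − rank(A − λI):
  rank(A − (-1)·I) = 2, so dim ker(A − (-1)·I) = n − 2 = 2
  rank(A − (2)·I) = 3, so dim ker(A − (2)·I) = n − 3 = 1

Summary:
  λ = -1: algebraic multiplicity = 3, geometric multiplicity = 2
  λ = 2: algebraic multiplicity = 1, geometric multiplicity = 1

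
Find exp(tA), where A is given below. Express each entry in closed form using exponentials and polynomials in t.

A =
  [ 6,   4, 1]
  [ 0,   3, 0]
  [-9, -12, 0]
e^{tA} =
  [3*t*exp(3*t) + exp(3*t), 4*t*exp(3*t), t*exp(3*t)]
  [0, exp(3*t), 0]
  [-9*t*exp(3*t), -12*t*exp(3*t), -3*t*exp(3*t) + exp(3*t)]

Strategy: write A = P · J · P⁻¹ where J is a Jordan canonical form, so e^{tA} = P · e^{tJ} · P⁻¹, and e^{tJ} can be computed block-by-block.

A has Jordan form
J =
  [3, 1, 0]
  [0, 3, 0]
  [0, 0, 3]
(up to reordering of blocks).

Per-block formulas:
  For a 2×2 Jordan block J_2(3): exp(t · J_2(3)) = e^(3t)·(I + t·N), where N is the 2×2 nilpotent shift.
  For a 1×1 block at λ = 3: exp(t · [3]) = [e^(3t)].

After assembling e^{tJ} and conjugating by P, we get:

e^{tA} =
  [3*t*exp(3*t) + exp(3*t), 4*t*exp(3*t), t*exp(3*t)]
  [0, exp(3*t), 0]
  [-9*t*exp(3*t), -12*t*exp(3*t), -3*t*exp(3*t) + exp(3*t)]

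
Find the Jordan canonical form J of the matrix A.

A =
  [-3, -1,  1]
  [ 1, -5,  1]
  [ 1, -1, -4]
J_3(-4)

The characteristic polynomial is
  det(x·I − A) = x^3 + 12*x^2 + 48*x + 64 = (x + 4)^3

Eigenvalues and multiplicities (the geometric multiplicity of λ is n − rank(A − λI), which equals the number of Jordan blocks for λ):
  λ = -4: algebraic multiplicity = 3, geometric multiplicity = 1

Determining the block sizes for each eigenvalue:
  λ = -4: one block (gm = 1), so the single block has size am = 3 → block sizes [3]

Assembling the blocks gives a Jordan form
J =
  [-4,  1,  0]
  [ 0, -4,  1]
  [ 0,  0, -4]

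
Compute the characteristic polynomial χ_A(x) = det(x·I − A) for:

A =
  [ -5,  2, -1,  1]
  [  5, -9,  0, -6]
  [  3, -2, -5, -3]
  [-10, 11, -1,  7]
x^4 + 12*x^3 + 48*x^2 + 64*x

Expanding det(x·I − A) (e.g. by cofactor expansion or by noting that A is similar to its Jordan form J, which has the same characteristic polynomial as A) gives
  χ_A(x) = x^4 + 12*x^3 + 48*x^2 + 64*x
which factors as x*(x + 4)^3. The eigenvalues (with algebraic multiplicities) are λ = -4 with multiplicity 3, λ = 0 with multiplicity 1.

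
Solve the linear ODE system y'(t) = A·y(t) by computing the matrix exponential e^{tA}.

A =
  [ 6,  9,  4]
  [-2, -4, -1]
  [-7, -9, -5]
e^{tA} =
  [3*t^2*exp(-t)/2 + 7*t*exp(-t) + exp(-t), 9*t*exp(-t), 3*t^2*exp(-t)/2 + 4*t*exp(-t)]
  [-t^2*exp(-t)/2 - 2*t*exp(-t), -3*t*exp(-t) + exp(-t), -t^2*exp(-t)/2 - t*exp(-t)]
  [-3*t^2*exp(-t)/2 - 7*t*exp(-t), -9*t*exp(-t), -3*t^2*exp(-t)/2 - 4*t*exp(-t) + exp(-t)]

Strategy: write A = P · J · P⁻¹ where J is a Jordan canonical form, so e^{tA} = P · e^{tJ} · P⁻¹, and e^{tJ} can be computed block-by-block.

A has Jordan form
J =
  [-1,  1,  0]
  [ 0, -1,  1]
  [ 0,  0, -1]
(up to reordering of blocks).

Per-block formulas:
  For a 3×3 Jordan block J_3(-1): exp(t · J_3(-1)) = e^(-1t)·(I + t·N + (t^2/2)·N^2), where N is the 3×3 nilpotent shift.

After assembling e^{tJ} and conjugating by P, we get:

e^{tA} =
  [3*t^2*exp(-t)/2 + 7*t*exp(-t) + exp(-t), 9*t*exp(-t), 3*t^2*exp(-t)/2 + 4*t*exp(-t)]
  [-t^2*exp(-t)/2 - 2*t*exp(-t), -3*t*exp(-t) + exp(-t), -t^2*exp(-t)/2 - t*exp(-t)]
  [-3*t^2*exp(-t)/2 - 7*t*exp(-t), -9*t*exp(-t), -3*t^2*exp(-t)/2 - 4*t*exp(-t) + exp(-t)]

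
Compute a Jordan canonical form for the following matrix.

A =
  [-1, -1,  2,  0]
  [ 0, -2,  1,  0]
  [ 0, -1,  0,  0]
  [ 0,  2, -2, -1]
J_3(-1) ⊕ J_1(-1)

The characteristic polynomial is
  det(x·I − A) = x^4 + 4*x^3 + 6*x^2 + 4*x + 1 = (x + 1)^4

Eigenvalues and multiplicities (the geometric multiplicity of λ is n − rank(A − λI), which equals the number of Jordan blocks for λ):
  λ = -1: algebraic multiplicity = 4, geometric multiplicity = 2

Determining the block sizes for each eigenvalue:
  λ = -1: with am = 4 and gm = 2, the partition is not yet determined (e.g. several partitions of 4 into 2 parts exist). Let N = A − (-1)·I. Computing rank(N^1) = 2, rank(N^2) = 1, rank(N^3) = 0; the number of blocks of size ≥ j is rank(N^{j−1}) − rank(N^j), giving [2, 1, 1]. So we have 1 block(s) of size 3, 1 block(s) of size 1 → block sizes [3, 1]

Assembling the blocks gives a Jordan form
J =
  [-1,  1,  0,  0]
  [ 0, -1,  1,  0]
  [ 0,  0, -1,  0]
  [ 0,  0,  0, -1]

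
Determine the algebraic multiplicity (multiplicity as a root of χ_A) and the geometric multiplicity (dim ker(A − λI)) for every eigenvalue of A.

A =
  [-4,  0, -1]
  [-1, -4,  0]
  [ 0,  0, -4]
λ = -4: alg = 3, geom = 1

Step 1 — factor the characteristic polynomial to read off the algebraic multiplicities:
  χ_A(x) = (x + 4)^3

Step 2 — compute geometric multiplicities via the rank-nullity identity g(λ) = n − rank(A − λI):
  rank(A − (-4)·I) = 2, so dim ker(A − (-4)·I) = n − 2 = 1

Summary:
  λ = -4: algebraic multiplicity = 3, geometric multiplicity = 1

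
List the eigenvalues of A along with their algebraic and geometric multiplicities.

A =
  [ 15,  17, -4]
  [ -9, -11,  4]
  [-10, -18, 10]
λ = 2: alg = 1, geom = 1; λ = 6: alg = 2, geom = 1

Step 1 — factor the characteristic polynomial to read off the algebraic multiplicities:
  χ_A(x) = (x - 6)^2*(x - 2)

Step 2 — compute geometric multiplicities via the rank-nullity identity g(λ) = n − rank(A − λI):
  rank(A − (2)·I) = 2, so dim ker(A − (2)·I) = n − 2 = 1
  rank(A − (6)·I) = 2, so dim ker(A − (6)·I) = n − 2 = 1

Summary:
  λ = 2: algebraic multiplicity = 1, geometric multiplicity = 1
  λ = 6: algebraic multiplicity = 2, geometric multiplicity = 1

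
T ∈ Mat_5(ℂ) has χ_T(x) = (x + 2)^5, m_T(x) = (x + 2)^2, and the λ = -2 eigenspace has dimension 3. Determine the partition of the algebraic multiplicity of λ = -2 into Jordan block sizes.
Block sizes for λ = -2: [2, 2, 1]

Step 1 — from the characteristic polynomial, algebraic multiplicity of λ = -2 is 5. From dim ker(T − (-2)·I) = 3, there are exactly 3 Jordan blocks for λ = -2.
Step 2 — from the minimal polynomial, the factor (x + 2)^2 tells us the largest block for λ = -2 has size 2.
Step 3 — with total size 5, 3 blocks, and largest block 2, the block sizes (in nonincreasing order) are [2, 2, 1].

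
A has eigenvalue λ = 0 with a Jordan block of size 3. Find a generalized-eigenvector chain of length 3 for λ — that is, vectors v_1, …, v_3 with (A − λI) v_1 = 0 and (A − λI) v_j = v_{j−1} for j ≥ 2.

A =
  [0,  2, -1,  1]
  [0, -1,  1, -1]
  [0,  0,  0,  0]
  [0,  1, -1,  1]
A Jordan chain for λ = 0 of length 3:
v_1 = (-1, 0, 0, 0)ᵀ
v_2 = (2, -1, 0, 1)ᵀ
v_3 = (0, 1, 0, 0)ᵀ

Let N = A − (0)·I. We want v_3 with N^3 v_3 = 0 but N^2 v_3 ≠ 0; then v_{j-1} := N · v_j for j = 3, …, 2.

Pick v_3 = (0, 1, 0, 0)ᵀ.
Then v_2 = N · v_3 = (2, -1, 0, 1)ᵀ.
Then v_1 = N · v_2 = (-1, 0, 0, 0)ᵀ.

Sanity check: (A − (0)·I) v_1 = (0, 0, 0, 0)ᵀ = 0. ✓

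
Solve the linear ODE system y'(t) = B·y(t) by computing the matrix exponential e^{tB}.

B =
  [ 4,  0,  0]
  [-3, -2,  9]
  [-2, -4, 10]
e^{tB} =
  [exp(4*t), 0, 0]
  [-3*t*exp(4*t), -6*t*exp(4*t) + exp(4*t), 9*t*exp(4*t)]
  [-2*t*exp(4*t), -4*t*exp(4*t), 6*t*exp(4*t) + exp(4*t)]

Strategy: write B = P · J · P⁻¹ where J is a Jordan canonical form, so e^{tB} = P · e^{tJ} · P⁻¹, and e^{tJ} can be computed block-by-block.

B has Jordan form
J =
  [4, 1, 0]
  [0, 4, 0]
  [0, 0, 4]
(up to reordering of blocks).

Per-block formulas:
  For a 2×2 Jordan block J_2(4): exp(t · J_2(4)) = e^(4t)·(I + t·N), where N is the 2×2 nilpotent shift.
  For a 1×1 block at λ = 4: exp(t · [4]) = [e^(4t)].

After assembling e^{tJ} and conjugating by P, we get:

e^{tB} =
  [exp(4*t), 0, 0]
  [-3*t*exp(4*t), -6*t*exp(4*t) + exp(4*t), 9*t*exp(4*t)]
  [-2*t*exp(4*t), -4*t*exp(4*t), 6*t*exp(4*t) + exp(4*t)]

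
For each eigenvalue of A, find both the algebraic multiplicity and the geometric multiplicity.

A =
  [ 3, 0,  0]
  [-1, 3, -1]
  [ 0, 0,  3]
λ = 3: alg = 3, geom = 2

Step 1 — factor the characteristic polynomial to read off the algebraic multiplicities:
  χ_A(x) = (x - 3)^3

Step 2 — compute geometric multiplicities via the rank-nullity identity g(λ) = n − rank(A − λI):
  rank(A − (3)·I) = 1, so dim ker(A − (3)·I) = n − 1 = 2

Summary:
  λ = 3: algebraic multiplicity = 3, geometric multiplicity = 2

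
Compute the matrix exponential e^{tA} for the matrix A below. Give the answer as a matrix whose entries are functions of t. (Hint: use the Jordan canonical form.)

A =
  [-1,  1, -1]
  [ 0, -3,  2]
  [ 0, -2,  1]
e^{tA} =
  [exp(-t), t*exp(-t), -t*exp(-t)]
  [0, -2*t*exp(-t) + exp(-t), 2*t*exp(-t)]
  [0, -2*t*exp(-t), 2*t*exp(-t) + exp(-t)]

Strategy: write A = P · J · P⁻¹ where J is a Jordan canonical form, so e^{tA} = P · e^{tJ} · P⁻¹, and e^{tJ} can be computed block-by-block.

A has Jordan form
J =
  [-1,  1,  0]
  [ 0, -1,  0]
  [ 0,  0, -1]
(up to reordering of blocks).

Per-block formulas:
  For a 1×1 block at λ = -1: exp(t · [-1]) = [e^(-1t)].
  For a 2×2 Jordan block J_2(-1): exp(t · J_2(-1)) = e^(-1t)·(I + t·N), where N is the 2×2 nilpotent shift.

After assembling e^{tJ} and conjugating by P, we get:

e^{tA} =
  [exp(-t), t*exp(-t), -t*exp(-t)]
  [0, -2*t*exp(-t) + exp(-t), 2*t*exp(-t)]
  [0, -2*t*exp(-t), 2*t*exp(-t) + exp(-t)]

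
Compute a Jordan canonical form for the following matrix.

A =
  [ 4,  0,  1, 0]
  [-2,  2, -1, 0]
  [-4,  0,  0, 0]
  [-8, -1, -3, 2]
J_3(2) ⊕ J_1(2)

The characteristic polynomial is
  det(x·I − A) = x^4 - 8*x^3 + 24*x^2 - 32*x + 16 = (x - 2)^4

Eigenvalues and multiplicities (the geometric multiplicity of λ is n − rank(A − λI), which equals the number of Jordan blocks for λ):
  λ = 2: algebraic multiplicity = 4, geometric multiplicity = 2

Determining the block sizes for each eigenvalue:
  λ = 2: with am = 4 and gm = 2, the partition is not yet determined (e.g. several partitions of 4 into 2 parts exist). Let N = A − (2)·I. Computing rank(N^1) = 2, rank(N^2) = 1, rank(N^3) = 0; the number of blocks of size ≥ j is rank(N^{j−1}) − rank(N^j), giving [2, 1, 1]. So we have 1 block(s) of size 3, 1 block(s) of size 1 → block sizes [3, 1]

Assembling the blocks gives a Jordan form
J =
  [2, 1, 0, 0]
  [0, 2, 1, 0]
  [0, 0, 2, 0]
  [0, 0, 0, 2]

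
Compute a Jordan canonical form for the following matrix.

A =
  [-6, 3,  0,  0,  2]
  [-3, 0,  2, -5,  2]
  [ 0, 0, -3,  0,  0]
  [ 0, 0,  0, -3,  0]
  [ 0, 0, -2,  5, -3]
J_3(-3) ⊕ J_1(-3) ⊕ J_1(-3)

The characteristic polynomial is
  det(x·I − A) = x^5 + 15*x^4 + 90*x^3 + 270*x^2 + 405*x + 243 = (x + 3)^5

Eigenvalues and multiplicities (the geometric multiplicity of λ is n − rank(A − λI), which equals the number of Jordan blocks for λ):
  λ = -3: algebraic multiplicity = 5, geometric multiplicity = 3

Determining the block sizes for each eigenvalue:
  λ = -3: with am = 5 and gm = 3, the partition is not yet determined (e.g. several partitions of 5 into 3 parts exist). Let N = A − (-3)·I. Computing rank(N^1) = 2, rank(N^2) = 1, rank(N^3) = 0; the number of blocks of size ≥ j is rank(N^{j−1}) − rank(N^j), giving [3, 1, 1]. So we have 1 block(s) of size 3, 2 block(s) of size 1 → block sizes [3, 1, 1]

Assembling the blocks gives a Jordan form
J =
  [-3,  1,  0,  0,  0]
  [ 0, -3,  1,  0,  0]
  [ 0,  0, -3,  0,  0]
  [ 0,  0,  0, -3,  0]
  [ 0,  0,  0,  0, -3]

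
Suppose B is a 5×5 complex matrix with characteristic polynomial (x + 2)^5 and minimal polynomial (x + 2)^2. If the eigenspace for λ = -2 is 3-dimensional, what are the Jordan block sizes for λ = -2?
Block sizes for λ = -2: [2, 2, 1]

Step 1 — from the characteristic polynomial, algebraic multiplicity of λ = -2 is 5. From dim ker(B − (-2)·I) = 3, there are exactly 3 Jordan blocks for λ = -2.
Step 2 — from the minimal polynomial, the factor (x + 2)^2 tells us the largest block for λ = -2 has size 2.
Step 3 — with total size 5, 3 blocks, and largest block 2, the block sizes (in nonincreasing order) are [2, 2, 1].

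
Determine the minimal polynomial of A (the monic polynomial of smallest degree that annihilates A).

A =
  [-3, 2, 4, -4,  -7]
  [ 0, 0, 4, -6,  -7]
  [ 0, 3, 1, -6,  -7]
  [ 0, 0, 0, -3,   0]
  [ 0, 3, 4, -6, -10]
x^3 + 9*x^2 + 27*x + 27

The characteristic polynomial is χ_A(x) = (x + 3)^5, so the eigenvalues are known. The minimal polynomial is
  m_A(x) = Π_λ (x − λ)^{k_λ}
where k_λ is the size of the *largest* Jordan block for λ (equivalently, the smallest k with (A − λI)^k v = 0 for every generalised eigenvector v of λ).

  λ = -3: largest Jordan block has size 3, contributing (x + 3)^3

So m_A(x) = (x + 3)^3 = x^3 + 9*x^2 + 27*x + 27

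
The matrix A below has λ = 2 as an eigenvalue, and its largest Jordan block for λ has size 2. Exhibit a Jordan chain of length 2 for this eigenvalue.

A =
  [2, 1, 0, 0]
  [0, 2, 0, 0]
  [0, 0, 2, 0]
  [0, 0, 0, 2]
A Jordan chain for λ = 2 of length 2:
v_1 = (1, 0, 0, 0)ᵀ
v_2 = (0, 1, 0, 0)ᵀ

Let N = A − (2)·I. We want v_2 with N^2 v_2 = 0 but N^1 v_2 ≠ 0; then v_{j-1} := N · v_j for j = 2, …, 2.

Pick v_2 = (0, 1, 0, 0)ᵀ.
Then v_1 = N · v_2 = (1, 0, 0, 0)ᵀ.

Sanity check: (A − (2)·I) v_1 = (0, 0, 0, 0)ᵀ = 0. ✓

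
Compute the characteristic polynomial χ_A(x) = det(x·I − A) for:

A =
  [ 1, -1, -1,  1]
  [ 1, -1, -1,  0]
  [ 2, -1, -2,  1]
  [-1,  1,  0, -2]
x^4 + 4*x^3 + 6*x^2 + 4*x + 1

Expanding det(x·I − A) (e.g. by cofactor expansion or by noting that A is similar to its Jordan form J, which has the same characteristic polynomial as A) gives
  χ_A(x) = x^4 + 4*x^3 + 6*x^2 + 4*x + 1
which factors as (x + 1)^4. The eigenvalues (with algebraic multiplicities) are λ = -1 with multiplicity 4.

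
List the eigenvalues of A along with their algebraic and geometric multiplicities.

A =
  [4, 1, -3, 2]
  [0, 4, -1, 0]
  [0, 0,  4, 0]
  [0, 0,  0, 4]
λ = 4: alg = 4, geom = 2

Step 1 — factor the characteristic polynomial to read off the algebraic multiplicities:
  χ_A(x) = (x - 4)^4

Step 2 — compute geometric multiplicities via the rank-nullity identity g(λ) = n − rank(A − λI):
  rank(A − (4)·I) = 2, so dim ker(A − (4)·I) = n − 2 = 2

Summary:
  λ = 4: algebraic multiplicity = 4, geometric multiplicity = 2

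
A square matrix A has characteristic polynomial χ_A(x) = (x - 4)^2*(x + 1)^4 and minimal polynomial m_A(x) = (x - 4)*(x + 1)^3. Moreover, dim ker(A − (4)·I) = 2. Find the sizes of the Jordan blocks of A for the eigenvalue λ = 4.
Block sizes for λ = 4: [1, 1]

Step 1 — from the characteristic polynomial, algebraic multiplicity of λ = 4 is 2. From dim ker(A − (4)·I) = 2, there are exactly 2 Jordan blocks for λ = 4.
Step 2 — from the minimal polynomial, the factor (x − 4) tells us the largest block for λ = 4 has size 1.
Step 3 — with total size 2, 2 blocks, and largest block 1, the block sizes (in nonincreasing order) are [1, 1].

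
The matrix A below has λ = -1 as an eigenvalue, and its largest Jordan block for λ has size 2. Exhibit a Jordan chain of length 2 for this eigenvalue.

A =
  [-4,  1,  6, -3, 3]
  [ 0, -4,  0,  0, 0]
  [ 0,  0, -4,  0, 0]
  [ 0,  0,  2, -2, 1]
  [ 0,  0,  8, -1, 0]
A Jordan chain for λ = -1 of length 2:
v_1 = (0, 0, 0, 1, 1)ᵀ
v_2 = (1, 0, 0, -1, 0)ᵀ

Let N = A − (-1)·I. We want v_2 with N^2 v_2 = 0 but N^1 v_2 ≠ 0; then v_{j-1} := N · v_j for j = 2, …, 2.

Pick v_2 = (1, 0, 0, -1, 0)ᵀ.
Then v_1 = N · v_2 = (0, 0, 0, 1, 1)ᵀ.

Sanity check: (A − (-1)·I) v_1 = (0, 0, 0, 0, 0)ᵀ = 0. ✓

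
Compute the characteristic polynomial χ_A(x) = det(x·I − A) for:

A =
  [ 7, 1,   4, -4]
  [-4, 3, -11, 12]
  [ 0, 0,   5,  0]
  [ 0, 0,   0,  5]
x^4 - 20*x^3 + 150*x^2 - 500*x + 625

Expanding det(x·I − A) (e.g. by cofactor expansion or by noting that A is similar to its Jordan form J, which has the same characteristic polynomial as A) gives
  χ_A(x) = x^4 - 20*x^3 + 150*x^2 - 500*x + 625
which factors as (x - 5)^4. The eigenvalues (with algebraic multiplicities) are λ = 5 with multiplicity 4.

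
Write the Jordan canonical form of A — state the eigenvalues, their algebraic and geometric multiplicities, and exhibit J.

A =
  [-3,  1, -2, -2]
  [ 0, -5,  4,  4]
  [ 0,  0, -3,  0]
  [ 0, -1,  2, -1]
J_2(-3) ⊕ J_1(-3) ⊕ J_1(-3)

The characteristic polynomial is
  det(x·I − A) = x^4 + 12*x^3 + 54*x^2 + 108*x + 81 = (x + 3)^4

Eigenvalues and multiplicities (the geometric multiplicity of λ is n − rank(A − λI), which equals the number of Jordan blocks for λ):
  λ = -3: algebraic multiplicity = 4, geometric multiplicity = 3

Determining the block sizes for each eigenvalue:
  λ = -3: 3 blocks summing to 4 forces exactly one block of size 2 and the rest size 1 → block sizes [2, 1, 1]

Assembling the blocks gives a Jordan form
J =
  [-3,  1,  0,  0]
  [ 0, -3,  0,  0]
  [ 0,  0, -3,  0]
  [ 0,  0,  0, -3]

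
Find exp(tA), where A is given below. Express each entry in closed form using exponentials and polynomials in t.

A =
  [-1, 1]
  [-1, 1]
e^{tA} =
  [1 - t, t]
  [-t, t + 1]

Strategy: write A = P · J · P⁻¹ where J is a Jordan canonical form, so e^{tA} = P · e^{tJ} · P⁻¹, and e^{tJ} can be computed block-by-block.

A has Jordan form
J =
  [0, 1]
  [0, 0]
(up to reordering of blocks).

Per-block formulas:
  For a 2×2 Jordan block J_2(0): exp(t · J_2(0)) = e^(0t)·(I + t·N), where N is the 2×2 nilpotent shift.

After assembling e^{tJ} and conjugating by P, we get:

e^{tA} =
  [1 - t, t]
  [-t, t + 1]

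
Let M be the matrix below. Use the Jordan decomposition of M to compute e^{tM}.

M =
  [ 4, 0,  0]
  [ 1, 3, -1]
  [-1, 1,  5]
e^{tM} =
  [exp(4*t), 0, 0]
  [t*exp(4*t), -t*exp(4*t) + exp(4*t), -t*exp(4*t)]
  [-t*exp(4*t), t*exp(4*t), t*exp(4*t) + exp(4*t)]

Strategy: write M = P · J · P⁻¹ where J is a Jordan canonical form, so e^{tM} = P · e^{tJ} · P⁻¹, and e^{tJ} can be computed block-by-block.

M has Jordan form
J =
  [4, 1, 0]
  [0, 4, 0]
  [0, 0, 4]
(up to reordering of blocks).

Per-block formulas:
  For a 2×2 Jordan block J_2(4): exp(t · J_2(4)) = e^(4t)·(I + t·N), where N is the 2×2 nilpotent shift.
  For a 1×1 block at λ = 4: exp(t · [4]) = [e^(4t)].

After assembling e^{tJ} and conjugating by P, we get:

e^{tM} =
  [exp(4*t), 0, 0]
  [t*exp(4*t), -t*exp(4*t) + exp(4*t), -t*exp(4*t)]
  [-t*exp(4*t), t*exp(4*t), t*exp(4*t) + exp(4*t)]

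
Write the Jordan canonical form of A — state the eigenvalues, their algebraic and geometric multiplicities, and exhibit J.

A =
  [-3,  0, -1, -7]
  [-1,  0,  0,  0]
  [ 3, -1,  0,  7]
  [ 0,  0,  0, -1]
J_3(-1) ⊕ J_1(-1)

The characteristic polynomial is
  det(x·I − A) = x^4 + 4*x^3 + 6*x^2 + 4*x + 1 = (x + 1)^4

Eigenvalues and multiplicities (the geometric multiplicity of λ is n − rank(A − λI), which equals the number of Jordan blocks for λ):
  λ = -1: algebraic multiplicity = 4, geometric multiplicity = 2

Determining the block sizes for each eigenvalue:
  λ = -1: with am = 4 and gm = 2, the partition is not yet determined (e.g. several partitions of 4 into 2 parts exist). Let N = A − (-1)·I. Computing rank(N^1) = 2, rank(N^2) = 1, rank(N^3) = 0; the number of blocks of size ≥ j is rank(N^{j−1}) − rank(N^j), giving [2, 1, 1]. So we have 1 block(s) of size 3, 1 block(s) of size 1 → block sizes [3, 1]

Assembling the blocks gives a Jordan form
J =
  [-1,  1,  0,  0]
  [ 0, -1,  1,  0]
  [ 0,  0, -1,  0]
  [ 0,  0,  0, -1]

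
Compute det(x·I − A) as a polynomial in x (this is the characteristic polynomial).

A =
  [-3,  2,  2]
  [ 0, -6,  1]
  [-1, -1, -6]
x^3 + 15*x^2 + 75*x + 125

Expanding det(x·I − A) (e.g. by cofactor expansion or by noting that A is similar to its Jordan form J, which has the same characteristic polynomial as A) gives
  χ_A(x) = x^3 + 15*x^2 + 75*x + 125
which factors as (x + 5)^3. The eigenvalues (with algebraic multiplicities) are λ = -5 with multiplicity 3.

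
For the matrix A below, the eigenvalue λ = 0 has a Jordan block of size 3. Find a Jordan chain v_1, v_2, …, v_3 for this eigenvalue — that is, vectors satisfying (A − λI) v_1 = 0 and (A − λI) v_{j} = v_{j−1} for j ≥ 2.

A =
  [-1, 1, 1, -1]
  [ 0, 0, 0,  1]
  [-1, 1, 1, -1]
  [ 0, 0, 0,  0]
A Jordan chain for λ = 0 of length 3:
v_1 = (1, 0, 1, 0)ᵀ
v_2 = (-1, 1, -1, 0)ᵀ
v_3 = (0, 0, 0, 1)ᵀ

Let N = A − (0)·I. We want v_3 with N^3 v_3 = 0 but N^2 v_3 ≠ 0; then v_{j-1} := N · v_j for j = 3, …, 2.

Pick v_3 = (0, 0, 0, 1)ᵀ.
Then v_2 = N · v_3 = (-1, 1, -1, 0)ᵀ.
Then v_1 = N · v_2 = (1, 0, 1, 0)ᵀ.

Sanity check: (A − (0)·I) v_1 = (0, 0, 0, 0)ᵀ = 0. ✓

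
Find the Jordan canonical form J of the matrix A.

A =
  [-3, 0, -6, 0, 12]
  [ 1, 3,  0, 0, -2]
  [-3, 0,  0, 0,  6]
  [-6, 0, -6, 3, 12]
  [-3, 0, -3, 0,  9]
J_1(0) ⊕ J_2(3) ⊕ J_1(3) ⊕ J_1(3)

The characteristic polynomial is
  det(x·I − A) = x^5 - 12*x^4 + 54*x^3 - 108*x^2 + 81*x = x*(x - 3)^4

Eigenvalues and multiplicities (the geometric multiplicity of λ is n − rank(A − λI), which equals the number of Jordan blocks for λ):
  λ = 0: algebraic multiplicity = 1, geometric multiplicity = 1
  λ = 3: algebraic multiplicity = 4, geometric multiplicity = 3

Determining the block sizes for each eigenvalue:
  λ = 0: one block (gm = 1), so the single block has size am = 1 → block sizes [1]
  λ = 3: 3 blocks summing to 4 forces exactly one block of size 2 and the rest size 1 → block sizes [2, 1, 1]

Assembling the blocks gives a Jordan form
J =
  [0, 0, 0, 0, 0]
  [0, 3, 1, 0, 0]
  [0, 0, 3, 0, 0]
  [0, 0, 0, 3, 0]
  [0, 0, 0, 0, 3]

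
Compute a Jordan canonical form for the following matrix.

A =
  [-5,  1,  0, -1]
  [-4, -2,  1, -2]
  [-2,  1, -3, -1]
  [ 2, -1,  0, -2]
J_3(-3) ⊕ J_1(-3)

The characteristic polynomial is
  det(x·I − A) = x^4 + 12*x^3 + 54*x^2 + 108*x + 81 = (x + 3)^4

Eigenvalues and multiplicities (the geometric multiplicity of λ is n − rank(A − λI), which equals the number of Jordan blocks for λ):
  λ = -3: algebraic multiplicity = 4, geometric multiplicity = 2

Determining the block sizes for each eigenvalue:
  λ = -3: with am = 4 and gm = 2, the partition is not yet determined (e.g. several partitions of 4 into 2 parts exist). Let N = A − (-3)·I. Computing rank(N^1) = 2, rank(N^2) = 1, rank(N^3) = 0; the number of blocks of size ≥ j is rank(N^{j−1}) − rank(N^j), giving [2, 1, 1]. So we have 1 block(s) of size 3, 1 block(s) of size 1 → block sizes [3, 1]

Assembling the blocks gives a Jordan form
J =
  [-3,  1,  0,  0]
  [ 0, -3,  1,  0]
  [ 0,  0, -3,  0]
  [ 0,  0,  0, -3]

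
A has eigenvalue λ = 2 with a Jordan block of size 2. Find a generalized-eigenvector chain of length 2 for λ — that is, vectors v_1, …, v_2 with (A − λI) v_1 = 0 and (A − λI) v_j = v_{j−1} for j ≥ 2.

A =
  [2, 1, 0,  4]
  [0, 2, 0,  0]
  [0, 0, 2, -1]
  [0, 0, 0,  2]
A Jordan chain for λ = 2 of length 2:
v_1 = (1, 0, 0, 0)ᵀ
v_2 = (0, 1, 0, 0)ᵀ

Let N = A − (2)·I. We want v_2 with N^2 v_2 = 0 but N^1 v_2 ≠ 0; then v_{j-1} := N · v_j for j = 2, …, 2.

Pick v_2 = (0, 1, 0, 0)ᵀ.
Then v_1 = N · v_2 = (1, 0, 0, 0)ᵀ.

Sanity check: (A − (2)·I) v_1 = (0, 0, 0, 0)ᵀ = 0. ✓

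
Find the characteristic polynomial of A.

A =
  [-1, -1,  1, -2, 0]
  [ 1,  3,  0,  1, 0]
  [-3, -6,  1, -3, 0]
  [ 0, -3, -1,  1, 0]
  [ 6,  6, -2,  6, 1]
x^5 - 5*x^4 + 10*x^3 - 10*x^2 + 5*x - 1

Expanding det(x·I − A) (e.g. by cofactor expansion or by noting that A is similar to its Jordan form J, which has the same characteristic polynomial as A) gives
  χ_A(x) = x^5 - 5*x^4 + 10*x^3 - 10*x^2 + 5*x - 1
which factors as (x - 1)^5. The eigenvalues (with algebraic multiplicities) are λ = 1 with multiplicity 5.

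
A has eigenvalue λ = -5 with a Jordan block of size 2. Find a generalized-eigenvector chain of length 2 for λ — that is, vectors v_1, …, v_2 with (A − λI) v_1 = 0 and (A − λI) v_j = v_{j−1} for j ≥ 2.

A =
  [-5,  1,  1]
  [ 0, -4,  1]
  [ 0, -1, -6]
A Jordan chain for λ = -5 of length 2:
v_1 = (1, 1, -1)ᵀ
v_2 = (0, 1, 0)ᵀ

Let N = A − (-5)·I. We want v_2 with N^2 v_2 = 0 but N^1 v_2 ≠ 0; then v_{j-1} := N · v_j for j = 2, …, 2.

Pick v_2 = (0, 1, 0)ᵀ.
Then v_1 = N · v_2 = (1, 1, -1)ᵀ.

Sanity check: (A − (-5)·I) v_1 = (0, 0, 0)ᵀ = 0. ✓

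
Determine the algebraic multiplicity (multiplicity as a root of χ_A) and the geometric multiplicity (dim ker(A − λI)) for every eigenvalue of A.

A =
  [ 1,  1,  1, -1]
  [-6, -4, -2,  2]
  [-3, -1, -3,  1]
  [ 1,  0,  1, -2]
λ = -2: alg = 4, geom = 2

Step 1 — factor the characteristic polynomial to read off the algebraic multiplicities:
  χ_A(x) = (x + 2)^4

Step 2 — compute geometric multiplicities via the rank-nullity identity g(λ) = n − rank(A − λI):
  rank(A − (-2)·I) = 2, so dim ker(A − (-2)·I) = n − 2 = 2

Summary:
  λ = -2: algebraic multiplicity = 4, geometric multiplicity = 2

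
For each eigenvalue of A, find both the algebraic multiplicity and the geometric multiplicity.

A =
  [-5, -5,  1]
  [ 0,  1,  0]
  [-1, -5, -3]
λ = -4: alg = 2, geom = 1; λ = 1: alg = 1, geom = 1

Step 1 — factor the characteristic polynomial to read off the algebraic multiplicities:
  χ_A(x) = (x - 1)*(x + 4)^2

Step 2 — compute geometric multiplicities via the rank-nullity identity g(λ) = n − rank(A − λI):
  rank(A − (-4)·I) = 2, so dim ker(A − (-4)·I) = n − 2 = 1
  rank(A − (1)·I) = 2, so dim ker(A − (1)·I) = n − 2 = 1

Summary:
  λ = -4: algebraic multiplicity = 2, geometric multiplicity = 1
  λ = 1: algebraic multiplicity = 1, geometric multiplicity = 1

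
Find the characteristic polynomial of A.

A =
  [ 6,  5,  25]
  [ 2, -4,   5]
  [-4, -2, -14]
x^3 + 12*x^2 + 48*x + 64

Expanding det(x·I − A) (e.g. by cofactor expansion or by noting that A is similar to its Jordan form J, which has the same characteristic polynomial as A) gives
  χ_A(x) = x^3 + 12*x^2 + 48*x + 64
which factors as (x + 4)^3. The eigenvalues (with algebraic multiplicities) are λ = -4 with multiplicity 3.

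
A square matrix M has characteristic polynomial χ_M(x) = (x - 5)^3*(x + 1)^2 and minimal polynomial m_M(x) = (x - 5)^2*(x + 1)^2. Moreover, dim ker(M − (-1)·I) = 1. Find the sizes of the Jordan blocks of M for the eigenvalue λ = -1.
Block sizes for λ = -1: [2]

Step 1 — from the characteristic polynomial, algebraic multiplicity of λ = -1 is 2. From dim ker(M − (-1)·I) = 1, there are exactly 1 Jordan blocks for λ = -1.
Step 2 — from the minimal polynomial, the factor (x + 1)^2 tells us the largest block for λ = -1 has size 2.
Step 3 — with total size 2, 1 blocks, and largest block 2, the block sizes (in nonincreasing order) are [2].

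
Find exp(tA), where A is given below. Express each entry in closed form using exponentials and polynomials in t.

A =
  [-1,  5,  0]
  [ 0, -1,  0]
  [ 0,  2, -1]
e^{tA} =
  [exp(-t), 5*t*exp(-t), 0]
  [0, exp(-t), 0]
  [0, 2*t*exp(-t), exp(-t)]

Strategy: write A = P · J · P⁻¹ where J is a Jordan canonical form, so e^{tA} = P · e^{tJ} · P⁻¹, and e^{tJ} can be computed block-by-block.

A has Jordan form
J =
  [-1,  1,  0]
  [ 0, -1,  0]
  [ 0,  0, -1]
(up to reordering of blocks).

Per-block formulas:
  For a 2×2 Jordan block J_2(-1): exp(t · J_2(-1)) = e^(-1t)·(I + t·N), where N is the 2×2 nilpotent shift.
  For a 1×1 block at λ = -1: exp(t · [-1]) = [e^(-1t)].

After assembling e^{tJ} and conjugating by P, we get:

e^{tA} =
  [exp(-t), 5*t*exp(-t), 0]
  [0, exp(-t), 0]
  [0, 2*t*exp(-t), exp(-t)]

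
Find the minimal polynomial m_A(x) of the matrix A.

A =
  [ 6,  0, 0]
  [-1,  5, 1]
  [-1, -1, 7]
x^2 - 12*x + 36

The characteristic polynomial is χ_A(x) = (x - 6)^3, so the eigenvalues are known. The minimal polynomial is
  m_A(x) = Π_λ (x − λ)^{k_λ}
where k_λ is the size of the *largest* Jordan block for λ (equivalently, the smallest k with (A − λI)^k v = 0 for every generalised eigenvector v of λ).

  λ = 6: largest Jordan block has size 2, contributing (x − 6)^2

So m_A(x) = (x - 6)^2 = x^2 - 12*x + 36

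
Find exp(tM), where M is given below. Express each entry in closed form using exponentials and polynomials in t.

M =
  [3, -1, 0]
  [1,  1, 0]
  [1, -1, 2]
e^{tM} =
  [t*exp(2*t) + exp(2*t), -t*exp(2*t), 0]
  [t*exp(2*t), -t*exp(2*t) + exp(2*t), 0]
  [t*exp(2*t), -t*exp(2*t), exp(2*t)]

Strategy: write M = P · J · P⁻¹ where J is a Jordan canonical form, so e^{tM} = P · e^{tJ} · P⁻¹, and e^{tJ} can be computed block-by-block.

M has Jordan form
J =
  [2, 1, 0]
  [0, 2, 0]
  [0, 0, 2]
(up to reordering of blocks).

Per-block formulas:
  For a 1×1 block at λ = 2: exp(t · [2]) = [e^(2t)].
  For a 2×2 Jordan block J_2(2): exp(t · J_2(2)) = e^(2t)·(I + t·N), where N is the 2×2 nilpotent shift.

After assembling e^{tJ} and conjugating by P, we get:

e^{tM} =
  [t*exp(2*t) + exp(2*t), -t*exp(2*t), 0]
  [t*exp(2*t), -t*exp(2*t) + exp(2*t), 0]
  [t*exp(2*t), -t*exp(2*t), exp(2*t)]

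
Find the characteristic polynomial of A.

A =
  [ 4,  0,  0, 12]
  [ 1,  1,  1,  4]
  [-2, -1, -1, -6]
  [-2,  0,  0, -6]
x^4 + 2*x^3

Expanding det(x·I − A) (e.g. by cofactor expansion or by noting that A is similar to its Jordan form J, which has the same characteristic polynomial as A) gives
  χ_A(x) = x^4 + 2*x^3
which factors as x^3*(x + 2). The eigenvalues (with algebraic multiplicities) are λ = -2 with multiplicity 1, λ = 0 with multiplicity 3.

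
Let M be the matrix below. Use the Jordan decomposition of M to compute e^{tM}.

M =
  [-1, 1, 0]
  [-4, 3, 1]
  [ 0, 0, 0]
e^{tM} =
  [-2*t*exp(t) + exp(t), t*exp(t), t*exp(t) - exp(t) + 1]
  [-4*t*exp(t), 2*t*exp(t) + exp(t), 2*t*exp(t) - exp(t) + 1]
  [0, 0, 1]

Strategy: write M = P · J · P⁻¹ where J is a Jordan canonical form, so e^{tM} = P · e^{tJ} · P⁻¹, and e^{tJ} can be computed block-by-block.

M has Jordan form
J =
  [0, 0, 0]
  [0, 1, 1]
  [0, 0, 1]
(up to reordering of blocks).

Per-block formulas:
  For a 2×2 Jordan block J_2(1): exp(t · J_2(1)) = e^(1t)·(I + t·N), where N is the 2×2 nilpotent shift.
  For a 1×1 block at λ = 0: exp(t · [0]) = [e^(0t)].

After assembling e^{tJ} and conjugating by P, we get:

e^{tM} =
  [-2*t*exp(t) + exp(t), t*exp(t), t*exp(t) - exp(t) + 1]
  [-4*t*exp(t), 2*t*exp(t) + exp(t), 2*t*exp(t) - exp(t) + 1]
  [0, 0, 1]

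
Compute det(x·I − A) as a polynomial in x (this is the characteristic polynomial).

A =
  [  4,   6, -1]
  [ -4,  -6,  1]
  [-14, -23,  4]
x^3 - 2*x^2 + x

Expanding det(x·I − A) (e.g. by cofactor expansion or by noting that A is similar to its Jordan form J, which has the same characteristic polynomial as A) gives
  χ_A(x) = x^3 - 2*x^2 + x
which factors as x*(x - 1)^2. The eigenvalues (with algebraic multiplicities) are λ = 0 with multiplicity 1, λ = 1 with multiplicity 2.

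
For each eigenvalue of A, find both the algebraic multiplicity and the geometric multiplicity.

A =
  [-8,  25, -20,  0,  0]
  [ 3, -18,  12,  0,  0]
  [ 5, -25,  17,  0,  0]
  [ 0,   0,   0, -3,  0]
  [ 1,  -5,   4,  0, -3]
λ = -3: alg = 5, geom = 4

Step 1 — factor the characteristic polynomial to read off the algebraic multiplicities:
  χ_A(x) = (x + 3)^5

Step 2 — compute geometric multiplicities via the rank-nullity identity g(λ) = n − rank(A − λI):
  rank(A − (-3)·I) = 1, so dim ker(A − (-3)·I) = n − 1 = 4

Summary:
  λ = -3: algebraic multiplicity = 5, geometric multiplicity = 4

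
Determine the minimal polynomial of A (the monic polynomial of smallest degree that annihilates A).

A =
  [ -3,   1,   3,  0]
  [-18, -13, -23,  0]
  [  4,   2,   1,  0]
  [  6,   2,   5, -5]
x^3 + 15*x^2 + 75*x + 125

The characteristic polynomial is χ_A(x) = (x + 5)^4, so the eigenvalues are known. The minimal polynomial is
  m_A(x) = Π_λ (x − λ)^{k_λ}
where k_λ is the size of the *largest* Jordan block for λ (equivalently, the smallest k with (A − λI)^k v = 0 for every generalised eigenvector v of λ).

  λ = -5: largest Jordan block has size 3, contributing (x + 5)^3

So m_A(x) = (x + 5)^3 = x^3 + 15*x^2 + 75*x + 125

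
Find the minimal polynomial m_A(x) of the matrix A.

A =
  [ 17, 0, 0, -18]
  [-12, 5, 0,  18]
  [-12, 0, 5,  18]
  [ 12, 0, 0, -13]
x^2 - 4*x - 5

The characteristic polynomial is χ_A(x) = (x - 5)^3*(x + 1), so the eigenvalues are known. The minimal polynomial is
  m_A(x) = Π_λ (x − λ)^{k_λ}
where k_λ is the size of the *largest* Jordan block for λ (equivalently, the smallest k with (A − λI)^k v = 0 for every generalised eigenvector v of λ).

  λ = -1: largest Jordan block has size 1, contributing (x + 1)
  λ = 5: largest Jordan block has size 1, contributing (x − 5)

So m_A(x) = (x - 5)*(x + 1) = x^2 - 4*x - 5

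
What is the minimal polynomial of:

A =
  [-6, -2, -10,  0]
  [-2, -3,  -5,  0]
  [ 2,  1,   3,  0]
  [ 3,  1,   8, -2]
x^3 + 6*x^2 + 12*x + 8

The characteristic polynomial is χ_A(x) = (x + 2)^4, so the eigenvalues are known. The minimal polynomial is
  m_A(x) = Π_λ (x − λ)^{k_λ}
where k_λ is the size of the *largest* Jordan block for λ (equivalently, the smallest k with (A − λI)^k v = 0 for every generalised eigenvector v of λ).

  λ = -2: largest Jordan block has size 3, contributing (x + 2)^3

So m_A(x) = (x + 2)^3 = x^3 + 6*x^2 + 12*x + 8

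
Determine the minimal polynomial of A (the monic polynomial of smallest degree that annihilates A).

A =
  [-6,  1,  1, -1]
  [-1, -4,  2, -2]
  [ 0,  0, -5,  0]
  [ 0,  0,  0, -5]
x^3 + 15*x^2 + 75*x + 125

The characteristic polynomial is χ_A(x) = (x + 5)^4, so the eigenvalues are known. The minimal polynomial is
  m_A(x) = Π_λ (x − λ)^{k_λ}
where k_λ is the size of the *largest* Jordan block for λ (equivalently, the smallest k with (A − λI)^k v = 0 for every generalised eigenvector v of λ).

  λ = -5: largest Jordan block has size 3, contributing (x + 5)^3

So m_A(x) = (x + 5)^3 = x^3 + 15*x^2 + 75*x + 125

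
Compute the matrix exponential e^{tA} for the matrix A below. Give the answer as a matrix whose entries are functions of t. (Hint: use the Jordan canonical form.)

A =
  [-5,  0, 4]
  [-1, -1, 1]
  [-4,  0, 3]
e^{tA} =
  [-4*t*exp(-t) + exp(-t), 0, 4*t*exp(-t)]
  [-t*exp(-t), exp(-t), t*exp(-t)]
  [-4*t*exp(-t), 0, 4*t*exp(-t) + exp(-t)]

Strategy: write A = P · J · P⁻¹ where J is a Jordan canonical form, so e^{tA} = P · e^{tJ} · P⁻¹, and e^{tJ} can be computed block-by-block.

A has Jordan form
J =
  [-1,  1,  0]
  [ 0, -1,  0]
  [ 0,  0, -1]
(up to reordering of blocks).

Per-block formulas:
  For a 2×2 Jordan block J_2(-1): exp(t · J_2(-1)) = e^(-1t)·(I + t·N), where N is the 2×2 nilpotent shift.
  For a 1×1 block at λ = -1: exp(t · [-1]) = [e^(-1t)].

After assembling e^{tJ} and conjugating by P, we get:

e^{tA} =
  [-4*t*exp(-t) + exp(-t), 0, 4*t*exp(-t)]
  [-t*exp(-t), exp(-t), t*exp(-t)]
  [-4*t*exp(-t), 0, 4*t*exp(-t) + exp(-t)]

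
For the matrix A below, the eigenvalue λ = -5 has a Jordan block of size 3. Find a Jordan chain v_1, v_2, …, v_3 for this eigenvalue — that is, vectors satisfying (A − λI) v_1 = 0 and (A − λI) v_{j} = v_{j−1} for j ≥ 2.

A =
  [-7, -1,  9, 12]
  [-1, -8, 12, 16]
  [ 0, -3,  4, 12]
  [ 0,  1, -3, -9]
A Jordan chain for λ = -5 of length 3:
v_1 = (5, 5, 3, -1)ᵀ
v_2 = (-2, -1, 0, 0)ᵀ
v_3 = (1, 0, 0, 0)ᵀ

Let N = A − (-5)·I. We want v_3 with N^3 v_3 = 0 but N^2 v_3 ≠ 0; then v_{j-1} := N · v_j for j = 3, …, 2.

Pick v_3 = (1, 0, 0, 0)ᵀ.
Then v_2 = N · v_3 = (-2, -1, 0, 0)ᵀ.
Then v_1 = N · v_2 = (5, 5, 3, -1)ᵀ.

Sanity check: (A − (-5)·I) v_1 = (0, 0, 0, 0)ᵀ = 0. ✓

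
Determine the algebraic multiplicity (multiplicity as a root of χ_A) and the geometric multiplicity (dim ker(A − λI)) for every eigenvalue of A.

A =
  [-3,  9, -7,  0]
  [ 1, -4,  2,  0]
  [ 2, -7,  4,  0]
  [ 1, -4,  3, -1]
λ = -1: alg = 4, geom = 2

Step 1 — factor the characteristic polynomial to read off the algebraic multiplicities:
  χ_A(x) = (x + 1)^4

Step 2 — compute geometric multiplicities via the rank-nullity identity g(λ) = n − rank(A − λI):
  rank(A − (-1)·I) = 2, so dim ker(A − (-1)·I) = n − 2 = 2

Summary:
  λ = -1: algebraic multiplicity = 4, geometric multiplicity = 2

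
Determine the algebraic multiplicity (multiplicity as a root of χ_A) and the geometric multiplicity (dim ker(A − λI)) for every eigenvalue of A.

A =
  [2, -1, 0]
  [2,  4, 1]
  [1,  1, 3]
λ = 3: alg = 3, geom = 1

Step 1 — factor the characteristic polynomial to read off the algebraic multiplicities:
  χ_A(x) = (x - 3)^3

Step 2 — compute geometric multiplicities via the rank-nullity identity g(λ) = n − rank(A − λI):
  rank(A − (3)·I) = 2, so dim ker(A − (3)·I) = n − 2 = 1

Summary:
  λ = 3: algebraic multiplicity = 3, geometric multiplicity = 1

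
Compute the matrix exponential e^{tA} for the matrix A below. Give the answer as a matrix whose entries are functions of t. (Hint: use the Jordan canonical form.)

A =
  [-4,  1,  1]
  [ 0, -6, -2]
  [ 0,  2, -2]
e^{tA} =
  [exp(-4*t), t*exp(-4*t), t*exp(-4*t)]
  [0, -2*t*exp(-4*t) + exp(-4*t), -2*t*exp(-4*t)]
  [0, 2*t*exp(-4*t), 2*t*exp(-4*t) + exp(-4*t)]

Strategy: write A = P · J · P⁻¹ where J is a Jordan canonical form, so e^{tA} = P · e^{tJ} · P⁻¹, and e^{tJ} can be computed block-by-block.

A has Jordan form
J =
  [-4,  1,  0]
  [ 0, -4,  0]
  [ 0,  0, -4]
(up to reordering of blocks).

Per-block formulas:
  For a 2×2 Jordan block J_2(-4): exp(t · J_2(-4)) = e^(-4t)·(I + t·N), where N is the 2×2 nilpotent shift.
  For a 1×1 block at λ = -4: exp(t · [-4]) = [e^(-4t)].

After assembling e^{tJ} and conjugating by P, we get:

e^{tA} =
  [exp(-4*t), t*exp(-4*t), t*exp(-4*t)]
  [0, -2*t*exp(-4*t) + exp(-4*t), -2*t*exp(-4*t)]
  [0, 2*t*exp(-4*t), 2*t*exp(-4*t) + exp(-4*t)]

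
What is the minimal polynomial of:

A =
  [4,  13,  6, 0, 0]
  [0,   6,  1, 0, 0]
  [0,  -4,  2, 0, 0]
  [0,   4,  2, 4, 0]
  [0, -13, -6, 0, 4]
x^3 - 12*x^2 + 48*x - 64

The characteristic polynomial is χ_A(x) = (x - 4)^5, so the eigenvalues are known. The minimal polynomial is
  m_A(x) = Π_λ (x − λ)^{k_λ}
where k_λ is the size of the *largest* Jordan block for λ (equivalently, the smallest k with (A − λI)^k v = 0 for every generalised eigenvector v of λ).

  λ = 4: largest Jordan block has size 3, contributing (x − 4)^3

So m_A(x) = (x - 4)^3 = x^3 - 12*x^2 + 48*x - 64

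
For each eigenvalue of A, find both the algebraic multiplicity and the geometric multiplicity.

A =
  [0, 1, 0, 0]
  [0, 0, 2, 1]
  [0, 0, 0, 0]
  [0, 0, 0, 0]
λ = 0: alg = 4, geom = 2

Step 1 — factor the characteristic polynomial to read off the algebraic multiplicities:
  χ_A(x) = x^4

Step 2 — compute geometric multiplicities via the rank-nullity identity g(λ) = n − rank(A − λI):
  rank(A − (0)·I) = 2, so dim ker(A − (0)·I) = n − 2 = 2

Summary:
  λ = 0: algebraic multiplicity = 4, geometric multiplicity = 2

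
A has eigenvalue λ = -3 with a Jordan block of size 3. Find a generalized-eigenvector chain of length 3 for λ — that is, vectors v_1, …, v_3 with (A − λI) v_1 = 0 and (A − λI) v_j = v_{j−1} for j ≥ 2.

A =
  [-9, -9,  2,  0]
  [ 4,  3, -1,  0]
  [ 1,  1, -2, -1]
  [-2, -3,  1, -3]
A Jordan chain for λ = -3 of length 3:
v_1 = (3, -2, 0, 1)ᵀ
v_2 = (-8, 5, 0, -3)ᵀ
v_3 = (1, 0, -1, 0)ᵀ

Let N = A − (-3)·I. We want v_3 with N^3 v_3 = 0 but N^2 v_3 ≠ 0; then v_{j-1} := N · v_j for j = 3, …, 2.

Pick v_3 = (1, 0, -1, 0)ᵀ.
Then v_2 = N · v_3 = (-8, 5, 0, -3)ᵀ.
Then v_1 = N · v_2 = (3, -2, 0, 1)ᵀ.

Sanity check: (A − (-3)·I) v_1 = (0, 0, 0, 0)ᵀ = 0. ✓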